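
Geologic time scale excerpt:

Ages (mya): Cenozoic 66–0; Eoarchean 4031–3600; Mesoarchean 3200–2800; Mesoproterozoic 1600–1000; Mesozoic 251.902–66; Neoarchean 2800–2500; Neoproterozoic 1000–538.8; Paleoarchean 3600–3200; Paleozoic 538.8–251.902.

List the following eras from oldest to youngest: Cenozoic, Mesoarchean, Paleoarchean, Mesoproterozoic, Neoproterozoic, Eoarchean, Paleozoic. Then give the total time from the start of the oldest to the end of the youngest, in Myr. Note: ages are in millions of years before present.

Eoarchean → Paleoarchean → Mesoarchean → Mesoproterozoic → Neoproterozoic → Paleozoic → Cenozoic; total span 4031 Myr

Start ages (Ma): Eoarchean 4031, Paleoarchean 3600, Mesoarchean 3200, Mesoproterozoic 1600, Neoproterozoic 1000, Paleozoic 538.8, Cenozoic 66.
Ordered oldest to youngest: Eoarchean, Paleoarchean, Mesoarchean, Mesoproterozoic, Neoproterozoic, Paleozoic, Cenozoic.
Span = 4031 − 0 = 4031 Myr.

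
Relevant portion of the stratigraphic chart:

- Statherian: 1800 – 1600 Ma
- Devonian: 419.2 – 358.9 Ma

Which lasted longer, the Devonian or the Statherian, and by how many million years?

Devonian: 419.2 − 358.9 = 60.3 Myr.
Statherian: 1800 − 1600 = 200 Myr.
Difference: 200 − 60.3 = 139.7 Myr, so the Statherian was longer.

Statherian, by 139.7 million years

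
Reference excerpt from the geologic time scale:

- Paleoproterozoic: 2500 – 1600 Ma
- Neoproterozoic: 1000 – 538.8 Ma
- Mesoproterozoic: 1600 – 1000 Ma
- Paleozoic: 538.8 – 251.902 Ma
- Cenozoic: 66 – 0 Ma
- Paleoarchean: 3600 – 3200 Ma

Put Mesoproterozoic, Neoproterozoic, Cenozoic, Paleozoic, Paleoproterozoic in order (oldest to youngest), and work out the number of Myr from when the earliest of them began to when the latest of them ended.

Start ages (Ma): Paleoproterozoic 2500, Mesoproterozoic 1600, Neoproterozoic 1000, Paleozoic 538.8, Cenozoic 66.
Ordered oldest to youngest: Paleoproterozoic, Mesoproterozoic, Neoproterozoic, Paleozoic, Cenozoic.
Span = 2500 − 0 = 2500 Myr.

Paleoproterozoic → Mesoproterozoic → Neoproterozoic → Paleozoic → Cenozoic; total span 2500 Myr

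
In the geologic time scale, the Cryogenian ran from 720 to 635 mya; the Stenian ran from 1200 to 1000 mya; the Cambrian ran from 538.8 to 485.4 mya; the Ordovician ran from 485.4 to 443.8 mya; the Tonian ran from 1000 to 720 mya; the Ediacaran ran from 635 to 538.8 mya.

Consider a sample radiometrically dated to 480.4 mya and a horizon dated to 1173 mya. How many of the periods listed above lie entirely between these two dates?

4

The older date is 1173 Ma and the younger is 480.4 Ma.
Periods with start < 1173 and end > 480.4 Ma: Tonian (1000–720), Cryogenian (720–635), Ediacaran (635–538.8), Cambrian (538.8–485.4).
That is 4 complete periods.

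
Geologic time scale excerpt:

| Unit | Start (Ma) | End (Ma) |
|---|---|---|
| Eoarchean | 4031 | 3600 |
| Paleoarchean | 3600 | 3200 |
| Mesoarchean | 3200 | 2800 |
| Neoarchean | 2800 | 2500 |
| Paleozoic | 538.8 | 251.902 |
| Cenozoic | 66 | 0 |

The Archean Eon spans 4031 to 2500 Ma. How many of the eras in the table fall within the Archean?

4

Eras inside 4031–2500 Ma: Eoarchean, Paleoarchean, Mesoarchean, Neoarchean — 4 in total.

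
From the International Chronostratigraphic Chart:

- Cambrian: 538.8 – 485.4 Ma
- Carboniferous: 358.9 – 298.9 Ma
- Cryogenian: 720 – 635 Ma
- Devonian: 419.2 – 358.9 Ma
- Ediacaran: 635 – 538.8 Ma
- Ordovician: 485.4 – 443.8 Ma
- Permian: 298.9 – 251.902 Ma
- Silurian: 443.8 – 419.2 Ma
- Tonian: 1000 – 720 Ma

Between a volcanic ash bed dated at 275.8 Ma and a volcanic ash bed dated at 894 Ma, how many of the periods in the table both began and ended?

894 Ma sits inside the Tonian (1000–720) and 275.8 Ma inside the Permian (298.9–251.902); neither of those is wholly between the two dates.
The listed periods lying completely between them are Cryogenian, Ediacaran, Cambrian, Ordovician, Silurian, Devonian, Carboniferous — 7 in all.

7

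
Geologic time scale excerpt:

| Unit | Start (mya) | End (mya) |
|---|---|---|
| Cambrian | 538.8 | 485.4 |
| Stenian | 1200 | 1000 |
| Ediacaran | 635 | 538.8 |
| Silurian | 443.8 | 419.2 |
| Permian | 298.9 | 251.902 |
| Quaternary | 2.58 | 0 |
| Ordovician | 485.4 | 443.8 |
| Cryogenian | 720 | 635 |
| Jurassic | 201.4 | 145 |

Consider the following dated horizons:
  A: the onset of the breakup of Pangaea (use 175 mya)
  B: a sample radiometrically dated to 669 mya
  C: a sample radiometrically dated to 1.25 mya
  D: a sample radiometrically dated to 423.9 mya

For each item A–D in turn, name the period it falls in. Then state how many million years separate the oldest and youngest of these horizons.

Match each age against the start–end ranges in the excerpt: A = 175 Ma → Jurassic (201.4–145); B = 669 Ma → Cryogenian (720–635); C = 1.25 Ma → Quaternary (2.58–0); D = 423.9 Ma → Silurian (443.8–419.2).
The largest age is 669 Ma and the smallest is 1.25 Ma; their difference is 667.75 Myr.

A — Jurassic; B — Cryogenian; C — Quaternary; D — Silurian; span 667.75 million years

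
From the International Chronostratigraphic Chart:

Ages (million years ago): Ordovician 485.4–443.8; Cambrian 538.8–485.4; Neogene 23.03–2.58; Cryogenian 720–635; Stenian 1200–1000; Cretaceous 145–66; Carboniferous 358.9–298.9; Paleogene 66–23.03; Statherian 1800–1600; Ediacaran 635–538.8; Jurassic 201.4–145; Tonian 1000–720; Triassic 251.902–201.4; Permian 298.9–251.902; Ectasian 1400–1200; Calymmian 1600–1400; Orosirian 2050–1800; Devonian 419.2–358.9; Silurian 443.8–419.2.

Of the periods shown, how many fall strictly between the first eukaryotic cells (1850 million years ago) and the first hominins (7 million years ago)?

17

The older date is 1850 Ma and the younger is 7 Ma.
Periods with start < 1850 and end > 7 Ma: Statherian (1800–1600), Calymmian (1600–1400), Ectasian (1400–1200), Stenian (1200–1000), Tonian (1000–720), Cryogenian (720–635), Ediacaran (635–538.8), Cambrian (538.8–485.4), Ordovician (485.4–443.8), Silurian (443.8–419.2), Devonian (419.2–358.9), Carboniferous (358.9–298.9), Permian (298.9–251.902), Triassic (251.902–201.4), Jurassic (201.4–145), Cretaceous (145–66), Paleogene (66–23.03).
That is 17 complete periods.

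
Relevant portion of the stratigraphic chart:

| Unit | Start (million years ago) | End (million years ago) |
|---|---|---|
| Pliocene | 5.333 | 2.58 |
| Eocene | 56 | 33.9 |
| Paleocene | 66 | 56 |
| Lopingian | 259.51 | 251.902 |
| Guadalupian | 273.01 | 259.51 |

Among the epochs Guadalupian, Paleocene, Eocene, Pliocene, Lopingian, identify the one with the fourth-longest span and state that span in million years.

Lopingian, 7.608 million years

Durations: Guadalupian 13.5; Paleocene 10; Eocene 22.1; Pliocene 2.753; Lopingian 7.608 Myr.
Sorted longest-first: Eocene (22.1), Guadalupian (13.5), Paleocene (10), Lopingian (7.608), Pliocene (2.753).
The fourth longest is Lopingian at 7.608 Myr.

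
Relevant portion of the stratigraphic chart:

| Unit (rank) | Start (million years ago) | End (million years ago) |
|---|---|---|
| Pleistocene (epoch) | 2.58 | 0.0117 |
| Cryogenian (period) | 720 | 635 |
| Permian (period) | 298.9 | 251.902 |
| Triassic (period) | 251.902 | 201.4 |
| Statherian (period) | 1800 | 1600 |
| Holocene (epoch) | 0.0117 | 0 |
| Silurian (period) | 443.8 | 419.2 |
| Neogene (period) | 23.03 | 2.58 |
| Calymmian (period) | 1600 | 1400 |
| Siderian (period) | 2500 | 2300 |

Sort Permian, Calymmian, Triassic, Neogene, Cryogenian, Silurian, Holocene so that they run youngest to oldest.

Read off each span (Ma): Permian 298.9–251.902; Calymmian 1600–1400; Triassic 251.902–201.4; Neogene 23.03–2.58; Cryogenian 720–635; Silurian 443.8–419.2; Holocene 0.0117–0.
Larger Ma is older, so oldest→youngest is Calymmian, Cryogenian, Silurian, Permian, Triassic, Neogene, Holocene; reverse it for youngest→oldest.

Holocene, Neogene, Triassic, Permian, Silurian, Cryogenian, Calymmian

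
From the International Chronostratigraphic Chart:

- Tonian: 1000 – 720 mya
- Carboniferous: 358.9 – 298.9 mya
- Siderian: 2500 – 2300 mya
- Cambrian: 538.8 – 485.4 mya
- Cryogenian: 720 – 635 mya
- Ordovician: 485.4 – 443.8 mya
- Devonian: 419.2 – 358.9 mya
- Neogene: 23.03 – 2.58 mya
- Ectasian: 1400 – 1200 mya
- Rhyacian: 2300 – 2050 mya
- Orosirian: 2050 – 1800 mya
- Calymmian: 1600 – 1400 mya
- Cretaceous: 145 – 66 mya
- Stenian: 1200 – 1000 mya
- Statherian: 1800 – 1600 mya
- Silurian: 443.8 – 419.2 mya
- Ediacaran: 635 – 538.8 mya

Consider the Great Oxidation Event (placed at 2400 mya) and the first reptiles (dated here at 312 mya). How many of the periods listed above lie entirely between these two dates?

The older date is 2400 Ma and the younger is 312 Ma.
Periods with start < 2400 and end > 312 Ma: Rhyacian (2300–2050), Orosirian (2050–1800), Statherian (1800–1600), Calymmian (1600–1400), Ectasian (1400–1200), Stenian (1200–1000), Tonian (1000–720), Cryogenian (720–635), Ediacaran (635–538.8), Cambrian (538.8–485.4), Ordovician (485.4–443.8), Silurian (443.8–419.2), Devonian (419.2–358.9).
That is 13 complete periods.

13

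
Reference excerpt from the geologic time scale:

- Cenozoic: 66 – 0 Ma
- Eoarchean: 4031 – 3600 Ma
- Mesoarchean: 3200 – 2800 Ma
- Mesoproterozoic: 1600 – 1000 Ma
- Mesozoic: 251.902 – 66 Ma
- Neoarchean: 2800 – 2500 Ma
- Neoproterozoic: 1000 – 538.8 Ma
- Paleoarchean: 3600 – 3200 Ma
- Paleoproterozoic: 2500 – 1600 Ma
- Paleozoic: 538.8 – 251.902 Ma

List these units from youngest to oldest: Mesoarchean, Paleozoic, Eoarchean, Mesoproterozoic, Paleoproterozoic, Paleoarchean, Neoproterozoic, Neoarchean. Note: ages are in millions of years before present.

Paleozoic, then Neoproterozoic, then Mesoproterozoic, then Paleoproterozoic, then Neoarchean, then Mesoarchean, then Paleoarchean, then Eoarchean

The oldest of these is Eoarchean (starts 4031 Ma) and the youngest is Paleozoic (ends 251.902 Ma).
In between, by decreasing start age: Paleoarchean (3600), Mesoarchean (3200), Neoarchean (2800), Paleoproterozoic (2500), Mesoproterozoic (1600), Neoproterozoic (1000).
Listing youngest first means reversing that sequence.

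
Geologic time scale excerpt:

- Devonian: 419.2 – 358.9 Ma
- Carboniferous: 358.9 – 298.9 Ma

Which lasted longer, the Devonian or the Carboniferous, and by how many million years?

Devonian, by 0.3 million years

Devonian: 419.2 − 358.9 = 60.3 Myr.
Carboniferous: 358.9 − 298.9 = 60 Myr.
Difference: 60.3 − 60 = 0.3 Myr, so the Devonian was longer.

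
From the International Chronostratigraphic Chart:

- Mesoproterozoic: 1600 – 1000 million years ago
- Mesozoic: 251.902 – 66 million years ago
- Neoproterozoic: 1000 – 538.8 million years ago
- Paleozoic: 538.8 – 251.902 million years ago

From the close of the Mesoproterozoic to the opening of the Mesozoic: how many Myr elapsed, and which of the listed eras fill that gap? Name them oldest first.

End of Mesoproterozoic = 1000 Ma; start of Mesozoic = 251.902 Ma.
Gap = 1000 − 251.902 = 748.098 Myr.
Eras wholly inside 1000–251.902 Ma: Neoproterozoic (1000–538.8), Paleozoic (538.8–251.902).

748.098 million years; Neoproterozoic, Paleozoic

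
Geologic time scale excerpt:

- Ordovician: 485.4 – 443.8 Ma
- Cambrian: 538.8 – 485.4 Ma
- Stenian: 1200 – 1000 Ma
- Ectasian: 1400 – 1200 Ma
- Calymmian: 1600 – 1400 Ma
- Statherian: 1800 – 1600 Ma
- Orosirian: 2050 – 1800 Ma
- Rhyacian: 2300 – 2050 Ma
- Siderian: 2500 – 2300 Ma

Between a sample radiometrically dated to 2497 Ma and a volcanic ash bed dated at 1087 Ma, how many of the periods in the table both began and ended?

The older date is 2497 Ma and the younger is 1087 Ma.
Periods with start < 2497 and end > 1087 Ma: Rhyacian (2300–2050), Orosirian (2050–1800), Statherian (1800–1600), Calymmian (1600–1400), Ectasian (1400–1200).
That is 5 complete periods.

5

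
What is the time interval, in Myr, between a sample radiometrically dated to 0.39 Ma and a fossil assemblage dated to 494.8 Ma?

494.41 million years

494.8 − 0.39 = 494.41 million years.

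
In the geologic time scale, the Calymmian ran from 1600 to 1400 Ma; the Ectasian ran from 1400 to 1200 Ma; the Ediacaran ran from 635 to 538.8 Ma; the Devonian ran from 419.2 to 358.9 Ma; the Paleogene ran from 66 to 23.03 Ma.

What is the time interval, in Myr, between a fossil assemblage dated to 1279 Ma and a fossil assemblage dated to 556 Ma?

723 million years

1279 − 556 = 723 million years.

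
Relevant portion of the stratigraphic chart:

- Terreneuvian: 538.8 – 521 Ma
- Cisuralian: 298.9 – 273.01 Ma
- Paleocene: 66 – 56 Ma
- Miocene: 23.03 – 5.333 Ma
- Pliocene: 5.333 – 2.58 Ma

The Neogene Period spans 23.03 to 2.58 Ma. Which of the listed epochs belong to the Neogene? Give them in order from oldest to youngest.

Epochs with both bounds inside 23.03–2.58 Ma: Miocene (23.03–5.333), Pliocene (5.333–2.58).

Miocene, Pliocene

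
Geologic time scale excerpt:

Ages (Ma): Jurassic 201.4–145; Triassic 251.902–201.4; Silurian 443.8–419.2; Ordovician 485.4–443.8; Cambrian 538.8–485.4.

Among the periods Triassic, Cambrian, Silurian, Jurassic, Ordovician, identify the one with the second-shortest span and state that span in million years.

Durations: Triassic 50.502; Cambrian 53.4; Silurian 24.6; Jurassic 56.4; Ordovician 41.6 Myr.
Sorted shortest-first: Silurian (24.6), Ordovician (41.6), Triassic (50.502), Cambrian (53.4), Jurassic (56.4).
The second shortest is Ordovician at 41.6 Myr.

Ordovician, 41.6 million years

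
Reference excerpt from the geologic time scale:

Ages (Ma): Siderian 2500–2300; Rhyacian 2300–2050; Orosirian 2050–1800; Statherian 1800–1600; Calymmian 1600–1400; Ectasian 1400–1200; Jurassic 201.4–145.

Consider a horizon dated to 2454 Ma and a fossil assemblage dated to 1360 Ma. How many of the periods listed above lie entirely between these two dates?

The older date is 2454 Ma and the younger is 1360 Ma.
Periods with start < 2454 and end > 1360 Ma: Rhyacian (2300–2050), Orosirian (2050–1800), Statherian (1800–1600), Calymmian (1600–1400).
That is 4 complete periods.

4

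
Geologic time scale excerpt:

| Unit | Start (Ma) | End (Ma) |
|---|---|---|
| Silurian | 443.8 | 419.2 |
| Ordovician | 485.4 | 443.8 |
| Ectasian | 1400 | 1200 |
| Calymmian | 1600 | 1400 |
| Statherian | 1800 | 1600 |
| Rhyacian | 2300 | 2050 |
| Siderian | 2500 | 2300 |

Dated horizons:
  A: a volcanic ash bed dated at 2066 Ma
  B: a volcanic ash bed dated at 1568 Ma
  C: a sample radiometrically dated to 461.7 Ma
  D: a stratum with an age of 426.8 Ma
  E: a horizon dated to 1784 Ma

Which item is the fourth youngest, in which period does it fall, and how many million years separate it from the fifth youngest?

Sorted youngest-first by Ma: D (426.8), C (461.7), B (1568), E (1784), A (2066).
The fourth youngest is E at 1784 Ma, which lies in 1800–1600 Ma: the Statherian.
The fifth youngest is A at 2066 Ma; separation = |1784 − 2066| = 282 Myr.

E, in the Statherian; 282 million years to A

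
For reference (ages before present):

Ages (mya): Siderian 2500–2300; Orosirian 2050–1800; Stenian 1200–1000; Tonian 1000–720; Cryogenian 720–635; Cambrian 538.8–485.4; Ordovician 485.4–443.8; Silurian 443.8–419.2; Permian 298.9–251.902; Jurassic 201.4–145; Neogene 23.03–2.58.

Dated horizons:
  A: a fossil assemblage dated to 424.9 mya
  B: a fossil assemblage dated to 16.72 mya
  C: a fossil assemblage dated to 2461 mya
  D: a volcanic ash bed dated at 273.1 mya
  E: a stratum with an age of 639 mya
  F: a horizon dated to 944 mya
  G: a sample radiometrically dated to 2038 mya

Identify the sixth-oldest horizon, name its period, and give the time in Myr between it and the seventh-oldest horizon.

D, in the Permian; 256.38 million years to B

Larger Ma means older, so oldest first: C 2461 > G 2038 > F 944 > E 639 > A 424.9 > D 273.1 > B 16.72.
Counting 6 along gives D (273.1 Ma); the excerpt puts that inside the Permian, 298.9–251.902 Ma.
Next in line is B (16.72 Ma), and 273.1 − 16.72 = 256.38 Myr.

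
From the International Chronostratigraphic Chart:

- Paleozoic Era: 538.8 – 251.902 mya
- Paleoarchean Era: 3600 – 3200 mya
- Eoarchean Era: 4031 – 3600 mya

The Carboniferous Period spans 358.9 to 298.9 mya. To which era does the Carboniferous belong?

Paleozoic

The Carboniferous (358.9–298.9 Ma) lies entirely within 538.8–251.902 Ma, the Paleozoic Era.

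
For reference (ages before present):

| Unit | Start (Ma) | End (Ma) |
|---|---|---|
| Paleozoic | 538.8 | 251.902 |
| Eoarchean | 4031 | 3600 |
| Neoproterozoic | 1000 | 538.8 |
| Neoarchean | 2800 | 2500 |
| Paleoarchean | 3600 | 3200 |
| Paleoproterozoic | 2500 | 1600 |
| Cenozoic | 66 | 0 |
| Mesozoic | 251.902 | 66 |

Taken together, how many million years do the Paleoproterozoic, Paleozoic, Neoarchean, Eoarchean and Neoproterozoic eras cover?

Duration is start − end for each: (2500 − 1600) + (538.8 − 251.902) + (2800 − 2500) + (4031 − 3600) + (1000 − 538.8).
That is 900 + 286.898 + 300 + 431 + 461.2, which totals 2379.098 million years.

2379.098 million years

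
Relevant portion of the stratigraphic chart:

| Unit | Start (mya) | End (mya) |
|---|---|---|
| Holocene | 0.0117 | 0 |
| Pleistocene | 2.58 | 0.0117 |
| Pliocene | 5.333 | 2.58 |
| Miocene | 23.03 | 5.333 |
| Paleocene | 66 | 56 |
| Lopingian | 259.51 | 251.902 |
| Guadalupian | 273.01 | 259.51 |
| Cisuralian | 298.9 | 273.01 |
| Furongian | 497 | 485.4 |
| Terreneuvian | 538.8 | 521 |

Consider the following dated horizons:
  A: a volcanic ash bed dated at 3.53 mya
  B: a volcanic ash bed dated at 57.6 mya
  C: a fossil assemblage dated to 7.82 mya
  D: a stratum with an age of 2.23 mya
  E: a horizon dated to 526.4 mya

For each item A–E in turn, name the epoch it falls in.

A — Pliocene; B — Paleocene; C — Miocene; D — Pleistocene; E — Terreneuvian

A: 3.53 Ma lies in 5.333–2.58 Ma, so Pliocene.
B: 57.6 Ma lies in 66–56 Ma, so Paleocene.
C: 7.82 Ma lies in 23.03–5.333 Ma, so Miocene.
D: 2.23 Ma lies in 2.58–0.0117 Ma, so Pleistocene.
E: 526.4 Ma lies in 538.8–521 Ma, so Terreneuvian.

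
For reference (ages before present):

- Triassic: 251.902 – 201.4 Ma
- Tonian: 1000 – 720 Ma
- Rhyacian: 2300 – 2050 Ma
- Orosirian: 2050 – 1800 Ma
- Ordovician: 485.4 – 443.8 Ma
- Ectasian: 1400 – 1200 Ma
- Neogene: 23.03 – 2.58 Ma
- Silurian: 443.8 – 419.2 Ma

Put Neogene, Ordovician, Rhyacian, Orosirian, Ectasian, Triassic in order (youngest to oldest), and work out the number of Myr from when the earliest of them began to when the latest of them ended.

Start ages (Ma): Rhyacian 2300, Orosirian 2050, Ectasian 1400, Ordovician 485.4, Triassic 251.902, Neogene 23.03.
Ordered youngest to oldest: Neogene, Triassic, Ordovician, Ectasian, Orosirian, Rhyacian.
Span = 2300 − 2.58 = 2297.42 Myr.

Neogene, Triassic, Ordovician, Ectasian, Orosirian, Rhyacian; total span 2297.42 Myr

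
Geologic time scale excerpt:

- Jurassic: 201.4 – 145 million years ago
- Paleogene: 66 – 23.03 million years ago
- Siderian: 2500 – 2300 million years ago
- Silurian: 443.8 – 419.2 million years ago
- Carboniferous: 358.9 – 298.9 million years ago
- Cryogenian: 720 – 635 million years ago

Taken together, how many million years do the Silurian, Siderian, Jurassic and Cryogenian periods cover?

366 million years

Each duration: Silurian = 24.6; Siderian = 200; Jurassic = 56.4; Cryogenian = 85.
Sum: 24.6 + 200 + 56.4 + 85 = 366 Myr.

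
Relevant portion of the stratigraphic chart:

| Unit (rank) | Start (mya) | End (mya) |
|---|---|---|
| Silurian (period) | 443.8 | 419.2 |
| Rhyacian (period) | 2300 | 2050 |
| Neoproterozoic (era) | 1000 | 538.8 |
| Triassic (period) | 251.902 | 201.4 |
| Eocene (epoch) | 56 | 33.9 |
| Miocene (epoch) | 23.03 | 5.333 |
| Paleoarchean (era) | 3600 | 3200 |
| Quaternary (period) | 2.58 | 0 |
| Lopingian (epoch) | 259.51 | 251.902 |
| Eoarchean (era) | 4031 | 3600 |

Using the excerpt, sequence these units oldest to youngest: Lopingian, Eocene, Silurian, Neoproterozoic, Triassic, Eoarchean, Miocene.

Sorting by start age (descending Ma, since larger Ma = older): Eoarchean start 4031, Neoproterozoic start 1000, Silurian start 443.8, Lopingian start 259.51, Triassic start 251.902, Eocene start 56, Miocene start 23.03.

Eoarchean, then Neoproterozoic, then Silurian, then Lopingian, then Triassic, then Eocene, then Miocene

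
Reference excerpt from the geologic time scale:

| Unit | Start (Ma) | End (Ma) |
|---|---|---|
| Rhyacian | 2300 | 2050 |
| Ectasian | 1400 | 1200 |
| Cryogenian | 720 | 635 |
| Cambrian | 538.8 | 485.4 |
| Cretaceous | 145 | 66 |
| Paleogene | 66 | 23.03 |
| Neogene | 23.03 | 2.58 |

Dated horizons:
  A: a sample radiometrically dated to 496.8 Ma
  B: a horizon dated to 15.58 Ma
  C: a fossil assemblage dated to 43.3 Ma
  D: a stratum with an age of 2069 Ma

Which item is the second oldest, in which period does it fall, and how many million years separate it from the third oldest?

A, in the Cambrian; 453.5 million years to C

Larger Ma means older, so oldest first: D 2069 > A 496.8 > C 43.3 > B 15.58.
Counting 2 along gives A (496.8 Ma); the excerpt puts that inside the Cambrian, 538.8–485.4 Ma.
Next in line is C (43.3 Ma), and 496.8 − 43.3 = 453.5 Myr.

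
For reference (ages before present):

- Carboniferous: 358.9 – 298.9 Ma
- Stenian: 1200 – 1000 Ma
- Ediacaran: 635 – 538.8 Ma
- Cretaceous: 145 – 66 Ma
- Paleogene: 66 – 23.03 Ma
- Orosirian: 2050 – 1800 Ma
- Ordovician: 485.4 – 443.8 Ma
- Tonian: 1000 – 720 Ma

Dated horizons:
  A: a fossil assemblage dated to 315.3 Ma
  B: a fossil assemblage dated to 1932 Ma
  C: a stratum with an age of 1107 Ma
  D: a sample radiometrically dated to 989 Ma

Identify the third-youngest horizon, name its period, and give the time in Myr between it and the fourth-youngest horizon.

Sorted youngest-first by Ma: A (315.3), D (989), C (1107), B (1932).
The third youngest is C at 1107 Ma, which lies in 1200–1000 Ma: the Stenian.
The fourth youngest is B at 1932 Ma; separation = |1107 − 1932| = 825 Myr.

C, in the Stenian; 825 million years to B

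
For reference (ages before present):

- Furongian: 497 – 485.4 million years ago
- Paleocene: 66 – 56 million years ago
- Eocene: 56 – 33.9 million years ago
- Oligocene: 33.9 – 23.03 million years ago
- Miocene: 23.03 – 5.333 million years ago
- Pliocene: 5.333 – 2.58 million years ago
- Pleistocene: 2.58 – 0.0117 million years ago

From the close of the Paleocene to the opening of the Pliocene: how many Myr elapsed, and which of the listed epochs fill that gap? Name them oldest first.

End of Paleocene = 56 Ma; start of Pliocene = 5.333 Ma.
Gap = 56 − 5.333 = 50.667 Myr.
Epochs wholly inside 56–5.333 Ma: Eocene (56–33.9), Oligocene (33.9–23.03), Miocene (23.03–5.333).

50.667 million years; Eocene, Oligocene, Miocene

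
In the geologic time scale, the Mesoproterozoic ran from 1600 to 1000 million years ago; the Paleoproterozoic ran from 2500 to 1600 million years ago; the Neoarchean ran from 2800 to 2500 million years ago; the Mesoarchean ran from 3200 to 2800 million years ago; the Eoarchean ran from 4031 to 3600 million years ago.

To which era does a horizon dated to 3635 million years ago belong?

3635 Ma lies between 4031 and 3600 Ma, so it falls in the Eoarchean.

Eoarchean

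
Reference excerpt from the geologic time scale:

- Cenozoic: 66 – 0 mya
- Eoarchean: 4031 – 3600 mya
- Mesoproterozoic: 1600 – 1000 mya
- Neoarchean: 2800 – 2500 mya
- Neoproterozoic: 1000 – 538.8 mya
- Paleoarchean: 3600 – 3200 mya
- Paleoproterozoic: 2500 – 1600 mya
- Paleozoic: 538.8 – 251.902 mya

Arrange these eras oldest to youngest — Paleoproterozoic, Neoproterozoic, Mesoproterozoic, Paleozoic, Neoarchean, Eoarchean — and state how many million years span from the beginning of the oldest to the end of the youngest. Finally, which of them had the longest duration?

Eoarchean → Neoarchean → Paleoproterozoic → Mesoproterozoic → Neoproterozoic → Paleozoic; total span 3779.098 Myr; longest is Paleoproterozoic

Start ages (Ma): Eoarchean 4031, Neoarchean 2800, Paleoproterozoic 2500, Mesoproterozoic 1600, Neoproterozoic 1000, Paleozoic 538.8.
Ordered oldest to youngest: Eoarchean, Neoarchean, Paleoproterozoic, Mesoproterozoic, Neoproterozoic, Paleozoic.
Span = 4031 − 251.902 = 3779.098 Myr.
Durations: Mesoproterozoic 600, Eoarchean 431, Paleozoic 286.898, Paleoproterozoic 900, Neoarchean 300, Neoproterozoic 461.2 → longest is Paleoproterozoic (900 Myr).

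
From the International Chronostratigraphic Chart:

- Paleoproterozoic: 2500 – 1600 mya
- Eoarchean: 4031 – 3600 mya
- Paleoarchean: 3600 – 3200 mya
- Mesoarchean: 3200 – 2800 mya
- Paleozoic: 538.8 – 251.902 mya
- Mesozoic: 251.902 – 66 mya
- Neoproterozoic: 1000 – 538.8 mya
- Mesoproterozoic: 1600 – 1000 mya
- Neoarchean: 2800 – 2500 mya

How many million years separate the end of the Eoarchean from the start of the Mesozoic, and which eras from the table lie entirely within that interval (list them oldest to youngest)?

End of Eoarchean = 3600 Ma; start of Mesozoic = 251.902 Ma.
Gap = 3600 − 251.902 = 3348.098 Myr.
Eras wholly inside 3600–251.902 Ma: Paleoarchean (3600–3200), Mesoarchean (3200–2800), Neoarchean (2800–2500), Paleoproterozoic (2500–1600), Mesoproterozoic (1600–1000), Neoproterozoic (1000–538.8), Paleozoic (538.8–251.902).

3348.098 million years; Paleoarchean, Mesoarchean, Neoarchean, Paleoproterozoic, Mesoproterozoic, Neoproterozoic, Paleozoic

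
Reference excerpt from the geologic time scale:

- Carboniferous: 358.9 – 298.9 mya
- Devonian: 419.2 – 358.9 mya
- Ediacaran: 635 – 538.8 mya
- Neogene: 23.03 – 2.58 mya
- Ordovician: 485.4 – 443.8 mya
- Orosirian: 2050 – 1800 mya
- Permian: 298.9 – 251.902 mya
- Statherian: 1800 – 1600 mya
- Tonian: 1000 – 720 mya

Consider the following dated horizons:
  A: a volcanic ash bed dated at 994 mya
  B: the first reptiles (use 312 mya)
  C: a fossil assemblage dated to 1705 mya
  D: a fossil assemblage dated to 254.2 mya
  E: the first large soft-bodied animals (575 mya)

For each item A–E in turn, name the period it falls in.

A: 994 Ma lies in 1000–720 Ma, so Tonian.
B: 312 Ma lies in 358.9–298.9 Ma, so Carboniferous.
C: 1705 Ma lies in 1800–1600 Ma, so Statherian.
D: 254.2 Ma lies in 298.9–251.902 Ma, so Permian.
E: 575 Ma lies in 635–538.8 Ma, so Ediacaran.

A — Tonian; B — Carboniferous; C — Statherian; D — Permian; E — Ediacaran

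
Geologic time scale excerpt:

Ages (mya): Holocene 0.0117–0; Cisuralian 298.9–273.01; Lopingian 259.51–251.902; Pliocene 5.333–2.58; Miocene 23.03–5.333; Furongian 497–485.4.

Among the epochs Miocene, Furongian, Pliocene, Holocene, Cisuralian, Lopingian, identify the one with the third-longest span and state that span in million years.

Start − end for each: Miocene 23.03 − 5.333 = 17.697; Furongian 497 − 485.4 = 11.6; Pliocene 5.333 − 2.58 = 2.753; Holocene 0.0117 − 0 = 0.0117; Cisuralian 298.9 − 273.01 = 25.89; Lopingian 259.51 − 251.902 = 7.608.
Ranking these from longest: Cisuralian > Miocene > Furongian > Lopingian > Pliocene > Holocene.
Position 3 in that ranking is Furongian, which lasted 11.6 Myr.

Furongian, 11.6 million years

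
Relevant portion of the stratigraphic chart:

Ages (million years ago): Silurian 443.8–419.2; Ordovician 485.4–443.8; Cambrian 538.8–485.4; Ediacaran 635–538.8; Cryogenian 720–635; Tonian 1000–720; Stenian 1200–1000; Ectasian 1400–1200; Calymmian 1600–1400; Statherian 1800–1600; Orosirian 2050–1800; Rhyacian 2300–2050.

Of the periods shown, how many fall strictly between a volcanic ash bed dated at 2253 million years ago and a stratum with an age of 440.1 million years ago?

The older date is 2253 Ma and the younger is 440.1 Ma.
Periods with start < 2253 and end > 440.1 Ma: Orosirian (2050–1800), Statherian (1800–1600), Calymmian (1600–1400), Ectasian (1400–1200), Stenian (1200–1000), Tonian (1000–720), Cryogenian (720–635), Ediacaran (635–538.8), Cambrian (538.8–485.4), Ordovician (485.4–443.8).
That is 10 complete periods.

10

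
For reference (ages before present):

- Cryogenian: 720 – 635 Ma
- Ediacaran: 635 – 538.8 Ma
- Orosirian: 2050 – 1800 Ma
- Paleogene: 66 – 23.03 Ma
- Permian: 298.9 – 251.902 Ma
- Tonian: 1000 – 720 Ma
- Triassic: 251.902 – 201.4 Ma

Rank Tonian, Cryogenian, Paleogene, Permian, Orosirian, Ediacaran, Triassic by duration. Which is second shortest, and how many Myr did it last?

Permian, 46.998 million years

Start − end for each: Tonian 1000 − 720 = 280; Cryogenian 720 − 635 = 85; Paleogene 66 − 23.03 = 42.97; Permian 298.9 − 251.902 = 46.998; Orosirian 2050 − 1800 = 250; Ediacaran 635 − 538.8 = 96.2; Triassic 251.902 − 201.4 = 50.502.
Ranking these from shortest: Paleogene < Permian < Triassic < Cryogenian < Ediacaran < Orosirian < Tonian.
Position 2 in that ranking is Permian, which lasted 46.998 Myr.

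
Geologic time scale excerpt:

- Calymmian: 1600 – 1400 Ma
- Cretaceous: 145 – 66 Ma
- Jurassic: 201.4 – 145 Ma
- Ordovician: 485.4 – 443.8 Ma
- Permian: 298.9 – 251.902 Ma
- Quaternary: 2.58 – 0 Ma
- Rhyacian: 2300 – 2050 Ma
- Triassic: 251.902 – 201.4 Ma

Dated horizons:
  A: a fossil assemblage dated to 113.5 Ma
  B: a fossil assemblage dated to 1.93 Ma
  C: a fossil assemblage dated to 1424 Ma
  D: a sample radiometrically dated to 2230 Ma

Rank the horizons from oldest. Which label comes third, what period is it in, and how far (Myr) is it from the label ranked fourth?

A, in the Cretaceous; 111.57 million years to B

Sorted oldest-first by Ma: D (2230), C (1424), A (113.5), B (1.93).
The third oldest is A at 113.5 Ma, which lies in 145–66 Ma: the Cretaceous.
The fourth oldest is B at 1.93 Ma; separation = |113.5 − 1.93| = 111.57 Myr.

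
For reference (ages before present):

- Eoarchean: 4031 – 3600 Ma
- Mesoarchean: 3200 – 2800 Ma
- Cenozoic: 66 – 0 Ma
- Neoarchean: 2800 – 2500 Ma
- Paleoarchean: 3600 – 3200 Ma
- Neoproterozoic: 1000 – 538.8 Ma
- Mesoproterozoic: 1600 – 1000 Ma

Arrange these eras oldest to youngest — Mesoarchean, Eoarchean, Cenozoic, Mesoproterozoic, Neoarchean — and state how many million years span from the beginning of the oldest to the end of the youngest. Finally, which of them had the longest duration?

Eoarchean, Mesoarchean, Neoarchean, Mesoproterozoic, Cenozoic; total span 4031 Myr; longest is Mesoproterozoic

Start ages (Ma): Eoarchean 4031, Mesoarchean 3200, Neoarchean 2800, Mesoproterozoic 1600, Cenozoic 66.
Ordered oldest to youngest: Eoarchean, Mesoarchean, Neoarchean, Mesoproterozoic, Cenozoic.
Span = 4031 − 0 = 4031 Myr.
Durations: Mesoarchean 400, Mesoproterozoic 600, Neoarchean 300, Cenozoic 66, Eoarchean 431 → longest is Mesoproterozoic (600 Myr).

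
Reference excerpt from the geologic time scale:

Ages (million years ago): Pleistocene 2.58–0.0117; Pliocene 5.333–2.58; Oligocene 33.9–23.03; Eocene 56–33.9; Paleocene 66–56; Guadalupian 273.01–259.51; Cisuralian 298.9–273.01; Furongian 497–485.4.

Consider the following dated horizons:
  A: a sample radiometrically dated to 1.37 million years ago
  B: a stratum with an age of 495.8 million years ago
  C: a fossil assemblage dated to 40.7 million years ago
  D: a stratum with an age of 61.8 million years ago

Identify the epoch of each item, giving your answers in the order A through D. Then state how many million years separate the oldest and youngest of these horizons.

Match each age against the start–end ranges in the excerpt: A = 1.37 Ma → Pleistocene (2.58–0.0117); B = 495.8 Ma → Furongian (497–485.4); C = 40.7 Ma → Eocene (56–33.9); D = 61.8 Ma → Paleocene (66–56).
The largest age is 495.8 Ma and the smallest is 1.37 Ma; their difference is 494.43 Myr.

A — Pleistocene; B — Furongian; C — Eocene; D — Paleocene; span 494.43 million years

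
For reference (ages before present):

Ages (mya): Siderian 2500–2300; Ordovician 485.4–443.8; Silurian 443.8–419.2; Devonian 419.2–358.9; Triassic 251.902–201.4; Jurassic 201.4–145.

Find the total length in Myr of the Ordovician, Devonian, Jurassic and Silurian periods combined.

Duration is start − end for each: (485.4 − 443.8) + (419.2 − 358.9) + (201.4 − 145) + (443.8 − 419.2).
That is 41.6 + 60.3 + 56.4 + 24.6, which totals 182.9 million years.

182.9 million years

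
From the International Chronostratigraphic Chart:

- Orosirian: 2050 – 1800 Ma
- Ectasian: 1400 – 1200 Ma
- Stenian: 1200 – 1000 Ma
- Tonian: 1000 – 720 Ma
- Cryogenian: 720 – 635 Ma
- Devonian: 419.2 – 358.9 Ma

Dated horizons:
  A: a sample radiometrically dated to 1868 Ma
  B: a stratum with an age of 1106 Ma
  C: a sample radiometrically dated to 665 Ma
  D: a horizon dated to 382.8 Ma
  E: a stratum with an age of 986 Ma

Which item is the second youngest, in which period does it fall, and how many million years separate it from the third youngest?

C, in the Cryogenian; 321 million years to E

Smaller Ma means younger, so youngest first: D 382.8 < C 665 < E 986 < B 1106 < A 1868.
Counting 2 along gives C (665 Ma); the excerpt puts that inside the Cryogenian, 720–635 Ma.
Next in line is E (986 Ma), and 986 − 665 = 321 Myr.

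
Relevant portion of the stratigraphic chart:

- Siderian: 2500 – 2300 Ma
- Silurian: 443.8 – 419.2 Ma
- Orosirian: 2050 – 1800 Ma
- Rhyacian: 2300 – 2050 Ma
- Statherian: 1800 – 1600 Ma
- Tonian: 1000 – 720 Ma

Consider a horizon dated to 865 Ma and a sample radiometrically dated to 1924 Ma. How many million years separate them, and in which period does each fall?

Elapsed time: 1924 − 865 = 1059 Myr.
865 Ma lies within 1000–720 Ma: Tonian.
1924 Ma lies within 2050–1800 Ma: Orosirian.

1059 million years apart; the first in the Tonian, the second in the Orosirian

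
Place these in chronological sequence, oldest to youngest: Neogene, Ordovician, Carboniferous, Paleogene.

Ordovician, Carboniferous, Paleogene, Neogene

Group by era (each group listed oldest first) — Paleozoic: Ordovician, Carboniferous; Cenozoic: Paleogene, Neogene. The eras run Paleozoic → Mesozoic → Cenozoic. Concatenating the groups in that era order gives oldest to youngest directly.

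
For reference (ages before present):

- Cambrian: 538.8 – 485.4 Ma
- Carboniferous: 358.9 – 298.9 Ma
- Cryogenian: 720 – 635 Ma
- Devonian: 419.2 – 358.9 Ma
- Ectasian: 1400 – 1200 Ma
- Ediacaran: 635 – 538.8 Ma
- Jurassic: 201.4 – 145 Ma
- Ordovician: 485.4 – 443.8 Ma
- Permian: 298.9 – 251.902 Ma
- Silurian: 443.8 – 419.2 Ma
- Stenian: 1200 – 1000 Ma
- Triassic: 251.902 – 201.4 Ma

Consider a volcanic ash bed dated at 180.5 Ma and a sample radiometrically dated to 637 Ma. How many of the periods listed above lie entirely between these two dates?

The older date is 637 Ma and the younger is 180.5 Ma.
Periods with start < 637 and end > 180.5 Ma: Ediacaran (635–538.8), Cambrian (538.8–485.4), Ordovician (485.4–443.8), Silurian (443.8–419.2), Devonian (419.2–358.9), Carboniferous (358.9–298.9), Permian (298.9–251.902), Triassic (251.902–201.4).
That is 8 complete periods.

8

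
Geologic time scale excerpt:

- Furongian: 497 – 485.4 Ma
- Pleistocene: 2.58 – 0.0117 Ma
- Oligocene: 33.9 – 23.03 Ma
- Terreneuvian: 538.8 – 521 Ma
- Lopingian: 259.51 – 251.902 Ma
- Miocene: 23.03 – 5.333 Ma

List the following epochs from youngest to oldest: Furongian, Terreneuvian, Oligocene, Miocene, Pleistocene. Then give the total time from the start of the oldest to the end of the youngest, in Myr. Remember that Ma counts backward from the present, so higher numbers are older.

From the excerpt: Furongian 497–485.4; Terreneuvian 538.8–521; Oligocene 33.9–23.03; Miocene 23.03–5.333; Pleistocene 2.58–0.0117 (Ma).
Larger Ma is earlier, so the oldest is Terreneuvian and the youngest is Pleistocene; youngest to oldest: Pleistocene, Miocene, Oligocene, Furongian, Terreneuvian.
Oldest start 538.8 minus youngest end 0.0117 gives 538.7883 Myr overall.

Pleistocene → Miocene → Oligocene → Furongian → Terreneuvian; total span 538.7883 Myr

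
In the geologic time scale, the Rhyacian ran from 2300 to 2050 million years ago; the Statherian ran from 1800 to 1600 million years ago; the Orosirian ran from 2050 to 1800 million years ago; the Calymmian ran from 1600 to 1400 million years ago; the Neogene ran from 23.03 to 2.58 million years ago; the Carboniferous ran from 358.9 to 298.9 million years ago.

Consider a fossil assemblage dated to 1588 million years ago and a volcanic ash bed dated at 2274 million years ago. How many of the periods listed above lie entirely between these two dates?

The older date is 2274 Ma and the younger is 1588 Ma.
Periods with start < 2274 and end > 1588 Ma: Orosirian (2050–1800), Statherian (1800–1600).
That is 2 complete periods.

2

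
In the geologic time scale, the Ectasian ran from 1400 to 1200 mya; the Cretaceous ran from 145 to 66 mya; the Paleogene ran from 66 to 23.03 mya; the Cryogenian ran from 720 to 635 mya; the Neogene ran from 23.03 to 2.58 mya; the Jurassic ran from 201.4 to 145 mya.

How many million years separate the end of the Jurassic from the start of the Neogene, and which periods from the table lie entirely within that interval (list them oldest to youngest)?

121.97 million years; Cretaceous, Paleogene

The Jurassic closes at 145 Ma and the Neogene opens at 23.03 Ma, so the interval is 145 − 23.03 = 121.97 Myr.
A period fits inside if it starts at or after 145 Ma and ends at or before 23.03 Ma; oldest first that gives Cretaceous, Paleogene.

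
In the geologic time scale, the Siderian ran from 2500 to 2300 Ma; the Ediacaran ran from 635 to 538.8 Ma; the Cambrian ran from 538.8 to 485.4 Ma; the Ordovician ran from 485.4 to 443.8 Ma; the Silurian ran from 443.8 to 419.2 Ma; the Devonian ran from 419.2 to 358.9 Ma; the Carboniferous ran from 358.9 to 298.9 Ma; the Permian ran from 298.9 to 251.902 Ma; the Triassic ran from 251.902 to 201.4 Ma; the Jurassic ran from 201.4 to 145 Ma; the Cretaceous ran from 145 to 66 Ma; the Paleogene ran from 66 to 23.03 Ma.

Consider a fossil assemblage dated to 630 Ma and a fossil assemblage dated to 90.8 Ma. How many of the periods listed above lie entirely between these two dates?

The older date is 630 Ma and the younger is 90.8 Ma.
Periods with start < 630 and end > 90.8 Ma: Cambrian (538.8–485.4), Ordovician (485.4–443.8), Silurian (443.8–419.2), Devonian (419.2–358.9), Carboniferous (358.9–298.9), Permian (298.9–251.902), Triassic (251.902–201.4), Jurassic (201.4–145).
That is 8 complete periods.

8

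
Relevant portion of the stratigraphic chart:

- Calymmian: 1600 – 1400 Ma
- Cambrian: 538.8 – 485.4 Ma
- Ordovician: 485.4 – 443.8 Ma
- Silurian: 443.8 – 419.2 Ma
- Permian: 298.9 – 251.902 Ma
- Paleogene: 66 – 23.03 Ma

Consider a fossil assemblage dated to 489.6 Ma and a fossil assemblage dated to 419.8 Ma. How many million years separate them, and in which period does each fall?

Elapsed time: 489.6 − 419.8 = 69.8 Myr.
489.6 Ma lies within 538.8–485.4 Ma: Cambrian.
419.8 Ma lies within 443.8–419.2 Ma: Silurian.

69.8 million years apart; the first in the Cambrian, the second in the Silurian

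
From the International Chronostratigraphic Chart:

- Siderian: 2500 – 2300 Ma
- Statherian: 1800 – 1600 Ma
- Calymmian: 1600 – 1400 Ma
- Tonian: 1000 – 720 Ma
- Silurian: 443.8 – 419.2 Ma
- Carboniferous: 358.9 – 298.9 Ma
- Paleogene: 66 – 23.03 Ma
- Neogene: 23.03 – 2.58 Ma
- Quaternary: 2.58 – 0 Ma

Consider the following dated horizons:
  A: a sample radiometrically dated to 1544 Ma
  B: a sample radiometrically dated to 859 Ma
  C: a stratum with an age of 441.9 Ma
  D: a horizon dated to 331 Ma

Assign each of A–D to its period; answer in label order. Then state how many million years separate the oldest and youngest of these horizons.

A — Calymmian; B — Tonian; C — Silurian; D — Carboniferous; span 1213 million years

Match each age against the start–end ranges in the excerpt: A = 1544 Ma → Calymmian (1600–1400); B = 859 Ma → Tonian (1000–720); C = 441.9 Ma → Silurian (443.8–419.2); D = 331 Ma → Carboniferous (358.9–298.9).
The largest age is 1544 Ma and the smallest is 331 Ma; their difference is 1213 Myr.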